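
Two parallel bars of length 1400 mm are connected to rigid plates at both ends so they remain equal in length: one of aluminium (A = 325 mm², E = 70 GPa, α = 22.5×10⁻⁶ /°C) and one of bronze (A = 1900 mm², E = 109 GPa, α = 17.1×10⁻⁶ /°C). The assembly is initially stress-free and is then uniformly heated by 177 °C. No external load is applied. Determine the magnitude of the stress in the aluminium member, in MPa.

Equilibrium of a rigid end plate with no external load gives equal and opposite internal forces ±P in the two members. Since α_{aluminium} > α_{bronze}, heating drives the aluminium into compression and the bronze into tension.
Equating the net (thermal + elastic) strains gives |α₁ − α₂|·ΔT = P·[1/(A₁E₁) + 1/(A₂E₂)].
|α₁ − α₂|·ΔT = 5.4×10⁻⁶ × 177 = 0.0009558.
1/(A₁E₁) + 1/(A₂E₂) = 1/(325×70×10³) + 1/(1900×109×10³) = 4.878×10⁻⁸ N⁻¹.
So P = 0.0009558 / 4.878×10⁻⁸ = 19.59 kN.
σ_{aluminium} = P/A₁ = 19590/325 = 60.28 MPa, compressive.

σ ≈ 60.3 MPa (compressive)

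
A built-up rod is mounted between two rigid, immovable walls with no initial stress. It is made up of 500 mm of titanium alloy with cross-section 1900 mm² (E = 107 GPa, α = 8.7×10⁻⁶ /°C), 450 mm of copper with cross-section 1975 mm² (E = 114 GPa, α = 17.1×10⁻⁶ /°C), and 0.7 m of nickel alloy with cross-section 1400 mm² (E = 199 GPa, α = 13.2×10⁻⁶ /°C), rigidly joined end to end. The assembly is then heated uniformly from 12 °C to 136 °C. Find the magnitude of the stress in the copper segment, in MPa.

σ ≈ 192 MPa (compressive)

Free thermal expansion of the whole bar: Σ αᵢΔT Lᵢ = 8.7×10⁻⁶×124×500 + 17.1×10⁻⁶×124×450 + 13.2×10⁻⁶×124×700 = 2.639 mm.
The walls prevent any net length change, so an axial force P (same in every segment) develops. Compatibility: P · Σ Lᵢ/(AᵢEᵢ) = δ_free.
The series flexibility is Σ Lᵢ/(AᵢEᵢ) = 500/(1900×107×10³) + 450/(1975×114×10³) + 700/(1400×199×10³) = 6.971×10⁻⁶ mm/N.
So P = 2.639 / 6.971×10⁻⁶ = 378.6 kN, compressive.
σ_{copper} = P / A = 378600 / 1975 = 191.7 MPa.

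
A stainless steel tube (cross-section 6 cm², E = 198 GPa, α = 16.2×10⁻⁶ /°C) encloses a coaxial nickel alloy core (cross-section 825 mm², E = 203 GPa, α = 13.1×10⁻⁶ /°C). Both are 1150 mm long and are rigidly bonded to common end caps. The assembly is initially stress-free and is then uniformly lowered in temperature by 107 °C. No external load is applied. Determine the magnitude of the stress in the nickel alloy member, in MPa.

Equilibrium of a rigid end plate with no external load gives equal and opposite internal forces ±P in the two members. Since α_{stainless steel} > α_{nickel alloy}, cooling drives the stainless steel into tension and the nickel alloy into compression.
Equating the net (thermal + elastic) strains gives |α₁ − α₂|·ΔT = P·[1/(A₁E₁) + 1/(A₂E₂)].
|α₁ − α₂|·ΔT = 3.1×10⁻⁶ × 107 = 0.0003317.
1/(A₁E₁) + 1/(A₂E₂) = 1/(600×198×10³) + 1/(825×203×10³) = 1.439×10⁻⁸ N⁻¹.
So P = 0.0003317 / 1.439×10⁻⁸ = 23.05 kN.
σ_{nickel alloy} = P/A₂ = 23050/825 = 27.94 MPa, compressive.

σ ≈ 27.9 MPa (compressive)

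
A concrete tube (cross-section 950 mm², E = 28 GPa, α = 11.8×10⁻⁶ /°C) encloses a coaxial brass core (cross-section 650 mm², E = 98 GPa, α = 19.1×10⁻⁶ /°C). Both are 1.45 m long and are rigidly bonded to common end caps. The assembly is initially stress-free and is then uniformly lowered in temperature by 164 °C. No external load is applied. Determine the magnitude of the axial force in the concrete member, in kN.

Both members must finish at the same length. With the larger α, the brass tends to over-contract; the plates restrain it, putting the brass in tension and the concrete in compression. With no external load the two internal forces are equal and opposite, magnitude P.
Setting the final lengths equal and cancelling L: (α₁ − α₂)ΔT = P/(A₁E₁) + P/(A₂E₂).
|α₁ − α₂|·ΔT = 7.3×10⁻⁶ × 164 = 0.001197.
1/(A₁E₁) + 1/(A₂E₂) = 1/(950×28×10³) + 1/(650×98×10³) = 5.329×10⁻⁸ N⁻¹.
So P = 0.001197 / 5.329×10⁻⁸ = 22.46 kN.

P ≈ 22.5 kN (compressive in the concrete)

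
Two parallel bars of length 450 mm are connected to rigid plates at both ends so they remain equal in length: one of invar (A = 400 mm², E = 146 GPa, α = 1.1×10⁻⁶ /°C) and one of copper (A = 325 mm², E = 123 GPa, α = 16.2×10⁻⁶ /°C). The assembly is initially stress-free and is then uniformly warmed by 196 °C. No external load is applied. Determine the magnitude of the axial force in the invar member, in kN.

Equilibrium of a rigid end plate with no external load gives equal and opposite internal forces ±P in the two members. Since α_{copper} > α_{invar}, heating drives the copper into compression and the invar into tension.
Equating the net (thermal + elastic) strains gives |α₁ − α₂|·ΔT = P·[1/(A₁E₁) + 1/(A₂E₂)].
|α₁ − α₂|·ΔT = 15.1×10⁻⁶ × 196 = 0.00296.
1/(A₁E₁) + 1/(A₂E₂) = 1/(400×146×10³) + 1/(325×123×10³) = 4.214×10⁻⁸ N⁻¹.
So P = 0.00296 / 4.214×10⁻⁸ = 70.23 kN.

P ≈ 70.2 kN (tensile in the invar)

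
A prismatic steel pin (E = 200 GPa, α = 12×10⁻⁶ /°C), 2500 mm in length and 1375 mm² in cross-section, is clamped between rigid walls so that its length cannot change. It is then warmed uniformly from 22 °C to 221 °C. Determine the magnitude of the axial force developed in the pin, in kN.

With zero net strain, σ = E·αΔT = 200 GPa × 12×10⁻⁶ × 199 = 477.6 MPa.
Axial force P = σA = 477.6 × 1375 = 656700 N = 656.7 kN, compressive.

P ≈ 657 kN (compressive)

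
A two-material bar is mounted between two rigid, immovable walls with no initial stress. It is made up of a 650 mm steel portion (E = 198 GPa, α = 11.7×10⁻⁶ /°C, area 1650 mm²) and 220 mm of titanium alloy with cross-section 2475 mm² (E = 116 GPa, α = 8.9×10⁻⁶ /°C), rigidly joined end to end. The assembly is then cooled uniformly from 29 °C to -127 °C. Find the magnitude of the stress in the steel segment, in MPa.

If the supports were absent, the total length change would be Σ αᵢΔT Lᵢ = 11.7×10⁻⁶×156×650 + 8.9×10⁻⁶×156×220 = 1.492 mm.
The rigid supports impose zero overall length change; the single axial force P common to all segments must satisfy P Σ Lᵢ/(AᵢEᵢ) = δ_free.
Σ Lᵢ/(AᵢEᵢ) = 650/(1650×198×10³) + 220/(2475×116×10³) = 2.756×10⁻⁶ mm/N.
P = 1.492 / 2.756×10⁻⁶ = 541300 N = 541.3 kN, tensile.
σ_{steel} = P / A = 541300 / 1650 = 328.1 MPa.

σ ≈ 328 MPa (tensile)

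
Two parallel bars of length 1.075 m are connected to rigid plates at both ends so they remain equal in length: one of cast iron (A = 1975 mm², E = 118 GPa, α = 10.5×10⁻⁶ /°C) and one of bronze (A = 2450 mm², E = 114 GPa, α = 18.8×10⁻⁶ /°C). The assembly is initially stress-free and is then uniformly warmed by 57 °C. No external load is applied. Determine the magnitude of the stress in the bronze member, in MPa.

Equilibrium of a rigid end plate with no external load gives equal and opposite internal forces ±P in the two members. Since α_{bronze} > α_{cast iron}, heating drives the bronze into compression and the cast iron into tension.
Compatibility of the two members (thermal + elastic change equal): (α₁ − α₂)ΔT = P·[1/(A₁E₁) + 1/(A₂E₂)].
|α₁ − α₂|·ΔT = 8.3×10⁻⁶ × 57 = 0.0004731.
1/(A₁E₁) + 1/(A₂E₂) = 1/(1975×118×10³) + 1/(2450×114×10³) = 7.871×10⁻⁹ N⁻¹.
P = 0.0004731 / 7.871×10⁻⁹ = 60100 N = 60.1 kN.
σ_{bronze} = P/A₂ = 60100/2450 = 24.53 MPa, compressive.

σ ≈ 24.5 MPa (compressive)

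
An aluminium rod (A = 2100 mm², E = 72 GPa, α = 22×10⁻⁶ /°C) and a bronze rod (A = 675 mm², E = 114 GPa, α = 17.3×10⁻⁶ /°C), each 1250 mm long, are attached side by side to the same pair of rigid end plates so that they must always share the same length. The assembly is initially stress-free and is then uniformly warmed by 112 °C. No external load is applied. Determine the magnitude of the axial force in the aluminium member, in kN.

The aluminium has the larger α, so on heating it would change length more than the bronze if both were free. The rigid plates force a common final length, so the aluminium is put into compression and the bronze into tension, with equal and opposite forces P (no external load).
Compatibility of the two members (thermal + elastic change equal): (α₁ − α₂)ΔT = P·[1/(A₁E₁) + 1/(A₂E₂)].
|α₁ − α₂|·ΔT = 4.7×10⁻⁶ × 112 = 0.0005264.
1/(A₁E₁) + 1/(A₂E₂) = 1/(2100×72×10³) + 1/(675×114×10³) = 1.961×10⁻⁸ N⁻¹.
P = 0.0005264 / 1.961×10⁻⁸ = 26840 N = 26.84 kN.

P ≈ 26.8 kN (compressive in the aluminium)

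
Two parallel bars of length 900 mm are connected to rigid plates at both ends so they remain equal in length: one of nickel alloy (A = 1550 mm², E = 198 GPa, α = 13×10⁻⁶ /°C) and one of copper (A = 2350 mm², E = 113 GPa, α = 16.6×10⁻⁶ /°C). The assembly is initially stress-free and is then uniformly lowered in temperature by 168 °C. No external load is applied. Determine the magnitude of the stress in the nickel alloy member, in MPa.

Equilibrium of a rigid end plate with no external load gives equal and opposite internal forces ±P in the two members. Since α_{copper} > α_{nickel alloy}, cooling drives the copper into tension and the nickel alloy into compression.
Setting the final lengths equal and cancelling L: (α₁ − α₂)ΔT = P/(A₁E₁) + P/(A₂E₂).
|α₁ − α₂|·ΔT = 3.6×10⁻⁶ × 168 = 0.0006048.
1/(A₁E₁) + 1/(A₂E₂) = 1/(1550×198×10³) + 1/(2350×113×10³) = 7.024×10⁻⁹ N⁻¹.
So P = 0.0006048 / 7.024×10⁻⁹ = 86.1 kN.
σ_{nickel alloy} = P/A₁ = 86100/1550 = 55.55 MPa, compressive.

σ ≈ 55.6 MPa (compressive)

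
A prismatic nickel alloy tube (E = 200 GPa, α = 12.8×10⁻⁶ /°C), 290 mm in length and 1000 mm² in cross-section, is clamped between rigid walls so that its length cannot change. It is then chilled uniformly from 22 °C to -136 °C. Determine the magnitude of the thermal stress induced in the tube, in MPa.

The supports are rigid, so the total axial strain is zero. The restrained thermal strain is ε = αΔT = 12.8×10⁻⁶ × 158 = 2022.4×10⁻⁶.
Hence σ = E·αΔT = 200×10³ × 2022.4×10⁻⁶ = 404.5 MPa, tensile.

σ ≈ 404 MPa (tensile)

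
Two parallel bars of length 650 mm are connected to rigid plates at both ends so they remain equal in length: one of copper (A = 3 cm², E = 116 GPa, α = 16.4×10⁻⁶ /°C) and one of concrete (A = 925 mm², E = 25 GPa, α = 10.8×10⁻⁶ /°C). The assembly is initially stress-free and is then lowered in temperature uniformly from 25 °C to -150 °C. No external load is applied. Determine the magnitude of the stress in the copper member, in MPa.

σ ≈ 45.4 MPa (tensile)

The copper has the larger α, so on cooling it would change length more than the concrete if both were free. The rigid plates force a common final length, so the copper is put into tension and the concrete into compression, with equal and opposite forces P (no external load).
Compatibility of the two members (thermal + elastic change equal): (α₁ − α₂)ΔT = P·[1/(A₁E₁) + 1/(A₂E₂)].
|α₁ − α₂|·ΔT = 5.6×10⁻⁶ × 175 = 0.00098.
1/(A₁E₁) + 1/(A₂E₂) = 1/(300×116×10³) + 1/(925×25×10³) = 7.198×10⁻⁸ N⁻¹.
P = 0.00098 / 7.198×10⁻⁸ = 13620 N = 13.62 kN.
σ_{copper} = P/A₁ = 13620/300 = 45.38 MPa, tensile.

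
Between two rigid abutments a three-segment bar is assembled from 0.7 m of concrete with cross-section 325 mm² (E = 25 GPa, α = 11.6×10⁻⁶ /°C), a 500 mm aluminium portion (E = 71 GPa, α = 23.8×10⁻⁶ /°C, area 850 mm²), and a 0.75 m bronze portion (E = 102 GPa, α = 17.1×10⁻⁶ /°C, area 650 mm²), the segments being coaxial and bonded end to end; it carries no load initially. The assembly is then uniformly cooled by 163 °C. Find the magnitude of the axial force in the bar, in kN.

P ≈ 50.6 kN (tensile)

If the supports were absent, the total length change would be Σ αᵢΔT Lᵢ = 11.6×10⁻⁶×163×700 + 23.8×10⁻⁶×163×500 + 17.1×10⁻⁶×163×750 = 5.354 mm.
The walls prevent any net length change, so an axial force P (same in every segment) develops. Compatibility: P · Σ Lᵢ/(AᵢEᵢ) = δ_free.
Σ Lᵢ/(AᵢEᵢ) = 700/(325×25×10³) + 500/(850×71×10³) + 750/(650×102×10³) = 0.0001058 mm/N.
So P = 5.354 / 0.0001058 = 50.63 kN, tensile.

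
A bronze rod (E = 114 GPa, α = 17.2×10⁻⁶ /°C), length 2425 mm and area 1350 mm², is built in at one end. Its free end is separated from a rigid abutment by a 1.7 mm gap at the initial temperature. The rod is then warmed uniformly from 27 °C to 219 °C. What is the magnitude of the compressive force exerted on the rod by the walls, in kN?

P ≈ 400 kN

If the wall were absent the rod would grow by αΔT L = 17.2×10⁻⁶ × 192 × 2425 = 8.008 mm.
After closing the 1.7 mm clearance, 8.008 − 1.7 = 6.308 mm of expansion remains to be suppressed by the wall.
So σ = E(δ_free − g)/L = 114×10³ × 6.308/2425 = 296.6 MPa.
Force on the wall = σA = 296.6 × 1350 mm² = 400.4 kN.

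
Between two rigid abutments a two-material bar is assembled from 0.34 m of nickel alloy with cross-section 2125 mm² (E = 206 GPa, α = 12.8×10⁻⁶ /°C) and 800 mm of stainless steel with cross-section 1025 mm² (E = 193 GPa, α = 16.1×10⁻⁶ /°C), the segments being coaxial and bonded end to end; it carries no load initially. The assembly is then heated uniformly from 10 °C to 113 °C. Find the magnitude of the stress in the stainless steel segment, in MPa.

If the supports were absent, the total length change would be Σ αᵢΔT Lᵢ = 12.8×10⁻⁶×103×340 + 16.1×10⁻⁶×103×800 = 1.775 mm.
The walls prevent any net length change, so an axial force P (same in every segment) develops. Compatibility: P · Σ Lᵢ/(AᵢEᵢ) = δ_free.
The series flexibility is Σ Lᵢ/(AᵢEᵢ) = 340/(2125×206×10³) + 800/(1025×193×10³) = 4.821×10⁻⁶ mm/N.
Hence P = δ_free / Σ(L/AE) = 1.775/4.821×10⁻⁶ = 368.2 kN (compressive).
σ_{stainless steel} = P / A = 368200 / 1025 = 359.2 MPa.

σ ≈ 359 MPa (compressive)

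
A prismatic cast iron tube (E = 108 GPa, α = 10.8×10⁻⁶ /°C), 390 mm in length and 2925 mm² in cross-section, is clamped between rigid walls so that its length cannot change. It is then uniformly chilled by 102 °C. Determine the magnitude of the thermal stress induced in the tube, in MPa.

The supports are rigid, so the total axial strain is zero. The restrained thermal strain is ε = αΔT = 10.8×10⁻⁶ × 102 = 1101.6×10⁻⁶.
The stress required to suppress this strain is σ = Eε = 108×10³ × 1101.6×10⁻⁶ = 119 MPa, tensile since the tube is trying to contract.

σ ≈ 119 MPa (tensile)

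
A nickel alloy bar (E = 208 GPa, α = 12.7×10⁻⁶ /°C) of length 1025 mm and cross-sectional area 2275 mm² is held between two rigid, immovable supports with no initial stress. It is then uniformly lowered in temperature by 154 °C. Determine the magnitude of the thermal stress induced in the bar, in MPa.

Because both ends are immovable the net strain is zero, and the suppressed thermal strain is αΔT = 12.7×10⁻⁶ × 154 = 1955.8×10⁻⁶.
Hence σ = E·αΔT = 208×10³ × 1955.8×10⁻⁶ = 406.8 MPa, tensile.

σ ≈ 407 MPa (tensile)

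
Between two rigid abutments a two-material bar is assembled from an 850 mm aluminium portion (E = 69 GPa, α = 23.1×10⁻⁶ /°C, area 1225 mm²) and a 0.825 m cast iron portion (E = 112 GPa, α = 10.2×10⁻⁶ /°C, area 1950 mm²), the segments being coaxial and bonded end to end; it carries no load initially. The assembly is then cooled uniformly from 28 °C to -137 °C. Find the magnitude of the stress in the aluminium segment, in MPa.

If the supports were absent, the total length change would be Σ αᵢΔT Lᵢ = 23.1×10⁻⁶×165×850 + 10.2×10⁻⁶×165×825 = 4.628 mm.
Since the ends are fixed, an axial force P builds up, equal in every segment, with P · Σ Lᵢ/(AᵢEᵢ) = δ_free.
Σ Lᵢ/(AᵢEᵢ) = 850/(1225×69×10³) + 825/(1950×112×10³) = 1.383×10⁻⁵ mm/N.
Hence P = δ_free / Σ(L/AE) = 4.628/1.383×10⁻⁵ = 334.6 kN (tensile).
σ_{aluminium} = P / A = 334600 / 1225 = 273.1 MPa.

σ ≈ 273 MPa (tensile)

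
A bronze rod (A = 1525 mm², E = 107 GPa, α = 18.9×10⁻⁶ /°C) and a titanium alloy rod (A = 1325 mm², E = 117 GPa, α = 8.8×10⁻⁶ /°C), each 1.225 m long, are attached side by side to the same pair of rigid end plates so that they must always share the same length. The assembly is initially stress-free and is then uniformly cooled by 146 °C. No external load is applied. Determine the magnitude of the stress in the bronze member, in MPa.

σ ≈ 76.9 MPa (tensile)

Equilibrium of a rigid end plate with no external load gives equal and opposite internal forces ±P in the two members. Since α_{bronze} > α_{titanium alloy}, cooling drives the bronze into tension and the titanium alloy into compression.
Compatibility of the two members (thermal + elastic change equal): (α₁ − α₂)ΔT = P·[1/(A₁E₁) + 1/(A₂E₂)].
|α₁ − α₂|·ΔT = 10.1×10⁻⁶ × 146 = 0.001475.
1/(A₁E₁) + 1/(A₂E₂) = 1/(1525×107×10³) + 1/(1325×117×10³) = 1.258×10⁻⁸ N⁻¹.
P = 0.001475 / 1.258×10⁻⁸ = 117200 N = 117.2 kN.
σ_{bronze} = P/A₁ = 117200/1525 = 76.87 MPa, tensile.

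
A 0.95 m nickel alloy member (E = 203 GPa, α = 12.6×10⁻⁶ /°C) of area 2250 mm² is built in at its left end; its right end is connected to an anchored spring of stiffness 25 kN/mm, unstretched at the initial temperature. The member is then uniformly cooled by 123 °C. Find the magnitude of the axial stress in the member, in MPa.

If the spring were absent the member would shorten by αΔT L = 12.6×10⁻⁶ × 123 × 950 = 1.472 mm.
Let P be the tensile force in the spring. The member extends elastically by PL/(AE) and the spring stretches by P/k; together these equal δ_free.
P [ L/(AE) + 1/k ] = δ_free → P [ 950/(2250×203×10³) + 1/(25×10³) ] = 1.472.
P = 1.472 / 4.208×10⁻⁵ = 34990 N.
σ = P/A = 34990/2250 = 15.55 MPa.

σ ≈ 15.6 MPa (tensile)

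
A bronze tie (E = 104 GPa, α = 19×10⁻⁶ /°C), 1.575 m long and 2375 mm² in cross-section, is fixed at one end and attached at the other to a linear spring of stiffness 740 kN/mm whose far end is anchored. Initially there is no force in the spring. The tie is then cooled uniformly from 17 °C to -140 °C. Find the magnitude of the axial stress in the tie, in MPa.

σ ≈ 256 MPa (tensile)

The unrestrained thermal change is αΔT L = 19×10⁻⁶ × 157 × 1575 = 4.698 mm.
With a force P in the spring, the elastic change of the tie is PL/(AE) and that of the spring is P/k; compatibility requires their sum to equal δ_free.
So P = δ_free / [L/(AE) + 1/k] = 4.698 / [ 1575/(2375×104×10³) + 1/(740×10³) ].
P = 4.698 / 7.728×10⁻⁶ = 608000 N.
σ = P/A = 608000/2375 = 256 MPa.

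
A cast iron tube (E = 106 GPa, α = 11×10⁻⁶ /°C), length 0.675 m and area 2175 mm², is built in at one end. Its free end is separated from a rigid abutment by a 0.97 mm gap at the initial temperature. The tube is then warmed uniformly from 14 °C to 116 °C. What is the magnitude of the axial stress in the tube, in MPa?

σ ≈ 0 MPa

If the wall were absent the tube would grow by αΔT L = 11×10⁻⁶ × 102 × 675 = 0.7573 mm.
This is smaller than the 0.97 mm clearance, so the tube expands freely without reaching the stop — the stress is zero.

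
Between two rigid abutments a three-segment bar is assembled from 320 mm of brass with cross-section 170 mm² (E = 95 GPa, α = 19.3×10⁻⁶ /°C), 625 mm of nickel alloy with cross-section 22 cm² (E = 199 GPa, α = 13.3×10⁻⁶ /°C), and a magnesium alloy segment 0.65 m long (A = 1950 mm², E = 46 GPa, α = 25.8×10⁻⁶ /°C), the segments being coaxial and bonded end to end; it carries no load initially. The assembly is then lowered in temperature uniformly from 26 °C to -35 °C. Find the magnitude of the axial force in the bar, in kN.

With the walls removed the bar would change length by δ_free = Σ αᵢΔT Lᵢ = 19.3×10⁻⁶×61×320 + 13.3×10⁻⁶×61×625 + 25.8×10⁻⁶×61×650 = 1.907 mm.
Since the ends are fixed, an axial force P builds up, equal in every segment, with P · Σ Lᵢ/(AᵢEᵢ) = δ_free.
The series flexibility is Σ Lᵢ/(AᵢEᵢ) = 320/(170×95×10³) + 625/(2200×199×10³) + 650/(1950×46×10³) = 2.849×10⁻⁵ mm/N.
Hence P = δ_free / Σ(L/AE) = 1.907/2.849×10⁻⁵ = 66.93 kN (tensile).

P ≈ 66.9 kN (tensile)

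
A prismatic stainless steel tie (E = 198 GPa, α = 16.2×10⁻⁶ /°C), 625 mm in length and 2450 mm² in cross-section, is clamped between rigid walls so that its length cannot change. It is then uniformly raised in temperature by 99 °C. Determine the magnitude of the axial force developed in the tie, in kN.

Full restraint means ε = 0, so the stress is σ = EαΔT = 198×10³ × 16.2×10⁻⁶ × 99 = 317.6 MPa.
P = AEαΔT = 2450 × 198×10³ × 16.2×10⁻⁶ × 99 = 778 kN (compressive).

P ≈ 778 kN (compressive)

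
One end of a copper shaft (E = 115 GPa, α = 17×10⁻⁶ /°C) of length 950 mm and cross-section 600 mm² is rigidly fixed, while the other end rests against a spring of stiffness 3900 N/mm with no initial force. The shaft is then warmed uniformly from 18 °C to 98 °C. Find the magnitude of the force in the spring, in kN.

P ≈ 4.78 kN

If the spring were absent the shaft would lengthen by αΔT L = 17×10⁻⁶ × 80 × 950 = 1.292 mm.
With a force P in the spring, the elastic change of the shaft is PL/(AE) and that of the spring is P/k; compatibility requires their sum to equal δ_free.
P [ L/(AE) + 1/k ] = δ_free → P [ 950/(600×115×10³) + 1/(3900) ] = 1.292.
P = 1.292 / 0.0002702 = 4782 N.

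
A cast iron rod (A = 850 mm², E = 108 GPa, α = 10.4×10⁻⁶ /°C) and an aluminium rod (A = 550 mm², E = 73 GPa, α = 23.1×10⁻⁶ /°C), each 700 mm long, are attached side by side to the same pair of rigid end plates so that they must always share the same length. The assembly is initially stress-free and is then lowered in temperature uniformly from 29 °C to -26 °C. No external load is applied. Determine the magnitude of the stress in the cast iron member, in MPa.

σ ≈ 23 MPa (compressive)

Both members must finish at the same length. With the larger α, the aluminium tends to over-contract; the plates restrain it, putting the aluminium in tension and the cast iron in compression. With no external load the two internal forces are equal and opposite, magnitude P.
Compatibility of the two members (thermal + elastic change equal): (α₁ − α₂)ΔT = P·[1/(A₁E₁) + 1/(A₂E₂)].
|α₁ − α₂|·ΔT = 12.7×10⁻⁶ × 55 = 0.0006985.
1/(A₁E₁) + 1/(A₂E₂) = 1/(850×108×10³) + 1/(550×73×10³) = 3.58×10⁻⁸ N⁻¹.
So P = 0.0006985 / 3.58×10⁻⁸ = 19.51 kN.
σ_{cast iron} = P/A₁ = 19510/850 = 22.95 MPa, compressive.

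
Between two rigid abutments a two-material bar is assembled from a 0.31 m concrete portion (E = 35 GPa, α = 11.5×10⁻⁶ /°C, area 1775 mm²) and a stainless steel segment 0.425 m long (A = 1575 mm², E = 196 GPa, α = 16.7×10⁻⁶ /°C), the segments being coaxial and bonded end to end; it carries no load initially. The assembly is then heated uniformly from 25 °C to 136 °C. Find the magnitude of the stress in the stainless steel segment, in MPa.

With the walls removed the bar would change length by δ_free = Σ αᵢΔT Lᵢ = 11.5×10⁻⁶×111×310 + 16.7×10⁻⁶×111×425 = 1.184 mm.
The rigid supports impose zero overall length change; the single axial force P common to all segments must satisfy P Σ Lᵢ/(AᵢEᵢ) = δ_free.
The series flexibility is Σ Lᵢ/(AᵢEᵢ) = 310/(1775×35×10³) + 425/(1575×196×10³) = 6.367×10⁻⁶ mm/N.
So P = 1.184 / 6.367×10⁻⁶ = 185.9 kN, compressive.
σ_{stainless steel} = P / A = 185900 / 1575 = 118 MPa.

σ ≈ 118 MPa (compressive)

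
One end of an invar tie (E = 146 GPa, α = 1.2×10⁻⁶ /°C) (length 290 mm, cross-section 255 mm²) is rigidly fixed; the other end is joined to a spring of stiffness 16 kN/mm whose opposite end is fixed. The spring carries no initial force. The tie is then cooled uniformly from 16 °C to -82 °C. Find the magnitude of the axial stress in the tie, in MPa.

The unrestrained thermal change is αΔT L = 1.2×10⁻⁶ × 98 × 290 = 0.0341 mm.
With a force P in the spring, the elastic change of the tie is PL/(AE) and that of the spring is P/k; compatibility requires their sum to equal δ_free.
P [ L/(AE) + 1/k ] = δ_free → P [ 290/(255×146×10³) + 1/(16×10³) ] = 0.0341.
P = 0.0341 / 7.029×10⁻⁵ = 485.2 N.
σ = P/A = 485.2/255 = 1.903 MPa.

σ ≈ 1.9 MPa (tensile)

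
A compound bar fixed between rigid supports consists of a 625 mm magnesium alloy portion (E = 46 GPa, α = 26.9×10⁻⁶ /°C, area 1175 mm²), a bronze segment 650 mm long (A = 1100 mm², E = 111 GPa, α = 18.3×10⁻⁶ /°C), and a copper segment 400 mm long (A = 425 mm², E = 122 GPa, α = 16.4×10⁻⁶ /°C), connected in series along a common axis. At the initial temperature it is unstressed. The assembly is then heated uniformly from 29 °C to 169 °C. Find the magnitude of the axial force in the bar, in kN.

With the walls removed the bar would change length by δ_free = Σ αᵢΔT Lᵢ = 26.9×10⁻⁶×140×625 + 18.3×10⁻⁶×140×650 + 16.4×10⁻⁶×140×400 = 4.937 mm.
The walls prevent any net length change, so an axial force P (same in every segment) develops. Compatibility: P · Σ Lᵢ/(AᵢEᵢ) = δ_free.
Σ Lᵢ/(AᵢEᵢ) = 625/(1175×46×10³) + 650/(1100×111×10³) + 400/(425×122×10³) = 2.46×10⁻⁵ mm/N.
P = 4.937 / 2.46×10⁻⁵ = 200700 N = 200.7 kN, compressive.

P ≈ 201 kN (compressive)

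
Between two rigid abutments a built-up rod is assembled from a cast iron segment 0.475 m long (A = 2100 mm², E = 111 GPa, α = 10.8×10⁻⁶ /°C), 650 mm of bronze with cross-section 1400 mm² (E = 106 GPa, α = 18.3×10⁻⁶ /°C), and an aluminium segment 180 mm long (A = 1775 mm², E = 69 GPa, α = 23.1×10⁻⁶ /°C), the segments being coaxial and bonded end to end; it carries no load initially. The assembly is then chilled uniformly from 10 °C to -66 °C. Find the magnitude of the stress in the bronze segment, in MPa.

σ ≈ 146 MPa (tensile)

With the walls removed the bar would change length by δ_free = Σ αᵢΔT Lᵢ = 10.8×10⁻⁶×76×475 + 18.3×10⁻⁶×76×650 + 23.1×10⁻⁶×76×180 = 1.61 mm.
The walls prevent any net length change, so an axial force P (same in every segment) develops. Compatibility: P · Σ Lᵢ/(AᵢEᵢ) = δ_free.
Σ Lᵢ/(AᵢEᵢ) = 475/(2100×111×10³) + 650/(1400×106×10³) + 180/(1775×69×10³) = 7.887×10⁻⁶ mm/N.
Hence P = δ_free / Σ(L/AE) = 1.61/7.887×10⁻⁶ = 204.1 kN (tensile).
σ_{bronze} = P / A = 204100 / 1400 = 145.8 MPa.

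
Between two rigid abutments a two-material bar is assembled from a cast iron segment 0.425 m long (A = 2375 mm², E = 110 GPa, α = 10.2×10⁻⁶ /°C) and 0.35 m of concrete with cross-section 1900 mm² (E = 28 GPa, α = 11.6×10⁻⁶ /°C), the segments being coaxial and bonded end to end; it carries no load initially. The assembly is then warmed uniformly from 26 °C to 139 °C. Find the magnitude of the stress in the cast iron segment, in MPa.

Free thermal expansion of the whole bar: Σ αᵢΔT Lᵢ = 10.2×10⁻⁶×113×425 + 11.6×10⁻⁶×113×350 = 0.9486 mm.
Since the ends are fixed, an axial force P builds up, equal in every segment, with P · Σ Lᵢ/(AᵢEᵢ) = δ_free.
Σ Lᵢ/(AᵢEᵢ) = 425/(2375×110×10³) + 350/(1900×28×10³) = 8.206×10⁻⁶ mm/N.
Hence P = δ_free / Σ(L/AE) = 0.9486/8.206×10⁻⁶ = 115.6 kN (compressive).
σ_{cast iron} = P / A = 115600 / 2375 = 48.68 MPa.

σ ≈ 48.7 MPa (compressive)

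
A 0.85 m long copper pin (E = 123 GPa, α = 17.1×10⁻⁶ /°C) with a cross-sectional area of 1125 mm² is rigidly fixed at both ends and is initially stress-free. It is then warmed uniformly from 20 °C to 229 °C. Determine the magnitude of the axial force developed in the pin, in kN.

P ≈ 495 kN (compressive)

The ends cannot move, so σ = EαΔT = 123×10³ × 17.1×10⁻⁶ × 209 = 439.6 MPa.
Axial force P = σA = 439.6 × 1125 = 494500 N = 494.5 kN, compressive.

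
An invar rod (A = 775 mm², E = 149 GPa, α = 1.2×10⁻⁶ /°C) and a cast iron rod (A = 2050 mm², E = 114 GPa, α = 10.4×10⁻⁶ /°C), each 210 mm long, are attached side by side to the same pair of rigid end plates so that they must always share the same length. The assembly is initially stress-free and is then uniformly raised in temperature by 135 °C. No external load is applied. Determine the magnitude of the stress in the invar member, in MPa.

Equilibrium of a rigid end plate with no external load gives equal and opposite internal forces ±P in the two members. Since α_{cast iron} > α_{invar}, heating drives the cast iron into compression and the invar into tension.
Compatibility of the two members (thermal + elastic change equal): (α₁ − α₂)ΔT = P·[1/(A₁E₁) + 1/(A₂E₂)].
|α₁ − α₂|·ΔT = 9.2×10⁻⁶ × 135 = 0.001242.
1/(A₁E₁) + 1/(A₂E₂) = 1/(775×149×10³) + 1/(2050×114×10³) = 1.294×10⁻⁸ N⁻¹.
P = 0.001242 / 1.294×10⁻⁸ = 95990 N = 95.99 kN.
σ_{invar} = P/A₁ = 95990/775 = 123.9 MPa, tensile.

σ ≈ 124 MPa (tensile)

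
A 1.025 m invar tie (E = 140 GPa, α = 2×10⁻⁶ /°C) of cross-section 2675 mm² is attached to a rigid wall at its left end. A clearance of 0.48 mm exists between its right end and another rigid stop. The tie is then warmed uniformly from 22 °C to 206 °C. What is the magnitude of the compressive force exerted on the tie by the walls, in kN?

P ≈ 0 kN

Unrestrained expansion: δ_free = αΔT L = 2×10⁻⁶ × 184 × 1025 = 0.3772 mm.
Since δ_free = 0.377 mm is less than the 0.48 mm gap, the tie never touches the wall. No axial force develops.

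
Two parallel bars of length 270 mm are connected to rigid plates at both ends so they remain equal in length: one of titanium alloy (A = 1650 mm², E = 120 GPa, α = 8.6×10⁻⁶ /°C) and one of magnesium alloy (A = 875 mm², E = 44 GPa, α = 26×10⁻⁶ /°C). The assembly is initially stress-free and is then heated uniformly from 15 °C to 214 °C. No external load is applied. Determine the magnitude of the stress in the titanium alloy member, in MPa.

Both members must finish at the same length. With the larger α, the magnesium alloy tends to over-expand; the plates restrain it, putting the magnesium alloy in compression and the titanium alloy in tension. With no external load the two internal forces are equal and opposite, magnitude P.
Equating the net (thermal + elastic) strains gives |α₁ − α₂|·ΔT = P·[1/(A₁E₁) + 1/(A₂E₂)].
|α₁ − α₂|·ΔT = 17.4×10⁻⁶ × 199 = 0.003463.
1/(A₁E₁) + 1/(A₂E₂) = 1/(1650×120×10³) + 1/(875×44×10³) = 3.102×10⁻⁸ N⁻¹.
So P = 0.003463 / 3.102×10⁻⁸ = 111.6 kN.
σ_{titanium alloy} = P/A₁ = 111600/1650 = 67.64 MPa, tensile.

σ ≈ 67.6 MPa (tensile)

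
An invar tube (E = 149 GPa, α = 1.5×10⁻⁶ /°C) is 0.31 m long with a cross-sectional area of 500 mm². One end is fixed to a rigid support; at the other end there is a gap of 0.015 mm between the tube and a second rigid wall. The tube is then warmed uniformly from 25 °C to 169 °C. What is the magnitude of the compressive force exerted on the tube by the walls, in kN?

If the wall were absent the tube would grow by αΔT L = 1.5×10⁻⁶ × 144 × 310 = 0.06696 mm.
The gap closes (δ_free > 0.015 mm) and the wall then resists a further 0.06696 − 0.015 = 0.05196 mm of expansion.
Compatibility: PL/(AE) = 0.05196 mm, so σ = P/A = E × (0.05196/310) = 24.97 MPa.
Force on the wall = σA = 24.97 × 500 mm² = 12.49 kN.

P ≈ 12.5 kN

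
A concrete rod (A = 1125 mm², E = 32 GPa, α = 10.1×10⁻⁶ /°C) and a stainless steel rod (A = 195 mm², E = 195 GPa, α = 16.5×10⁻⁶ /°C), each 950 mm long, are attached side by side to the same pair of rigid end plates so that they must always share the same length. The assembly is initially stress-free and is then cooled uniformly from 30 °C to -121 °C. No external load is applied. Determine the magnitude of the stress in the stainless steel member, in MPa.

Both members must finish at the same length. With the larger α, the stainless steel tends to over-contract; the plates restrain it, putting the stainless steel in tension and the concrete in compression. With no external load the two internal forces are equal and opposite, magnitude P.
Setting the final lengths equal and cancelling L: (α₁ − α₂)ΔT = P/(A₁E₁) + P/(A₂E₂).
|α₁ − α₂|·ΔT = 6.4×10⁻⁶ × 151 = 0.0009664.
1/(A₁E₁) + 1/(A₂E₂) = 1/(1125×32×10³) + 1/(195×195×10³) = 5.408×10⁻⁸ N⁻¹.
So P = 0.0009664 / 5.408×10⁻⁸ = 17.87 kN.
σ_{stainless steel} = P/A₂ = 17870/195 = 91.65 MPa, tensile.

σ ≈ 91.6 MPa (tensile)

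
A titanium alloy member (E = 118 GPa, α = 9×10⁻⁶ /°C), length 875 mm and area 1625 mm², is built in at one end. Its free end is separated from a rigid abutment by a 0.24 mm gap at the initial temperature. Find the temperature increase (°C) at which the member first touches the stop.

The gap closes when αΔT L = 0.24 mm, since the member is still unstressed at that instant.
So ΔT = g/(αL) = 0.24/(9×10⁻⁶ × 875) = 30.48 °C.

ΔT ≈ 30.5 °C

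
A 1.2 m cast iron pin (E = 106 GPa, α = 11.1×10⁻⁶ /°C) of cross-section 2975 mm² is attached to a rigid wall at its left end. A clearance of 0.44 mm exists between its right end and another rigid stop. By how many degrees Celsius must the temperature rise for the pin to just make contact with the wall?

ΔT ≈ 33 °C

The gap closes when αΔT L = 0.44 mm, since the pin is still unstressed at that instant.
So ΔT = g/(αL) = 0.44/(11.1×10⁻⁶ × 1200) = 33.03 °C.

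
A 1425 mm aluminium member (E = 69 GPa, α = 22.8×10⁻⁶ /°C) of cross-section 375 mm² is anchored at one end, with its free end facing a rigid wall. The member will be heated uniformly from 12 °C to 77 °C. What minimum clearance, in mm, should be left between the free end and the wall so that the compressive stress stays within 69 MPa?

g ≈ 0.687 mm

With no wall the member would lengthen by αΔT L = 22.8×10⁻⁶ × 65 × 1425 = 2.112 mm.
At the allowable stress the elastic shortening the wall may impose is σL/E = 69 × 1425 / (69×10³) = 1.425 mm.
So the gap has to take up the difference, g_min = δ_free − σL/E = 2.112 − 1.425 = 0.6868 mm.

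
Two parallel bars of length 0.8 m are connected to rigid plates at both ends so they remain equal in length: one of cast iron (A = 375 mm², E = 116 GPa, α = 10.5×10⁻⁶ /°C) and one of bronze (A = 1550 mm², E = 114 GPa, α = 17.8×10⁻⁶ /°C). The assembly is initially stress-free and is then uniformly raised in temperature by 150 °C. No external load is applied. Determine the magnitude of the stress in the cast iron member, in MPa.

σ ≈ 102 MPa (tensile)

The bronze has the larger α, so on heating it would change length more than the cast iron if both were free. The rigid plates force a common final length, so the bronze is put into compression and the cast iron into tension, with equal and opposite forces P (no external load).
Equating the net (thermal + elastic) strains gives |α₁ − α₂|·ΔT = P·[1/(A₁E₁) + 1/(A₂E₂)].
|α₁ − α₂|·ΔT = 7.3×10⁻⁶ × 150 = 0.001095.
1/(A₁E₁) + 1/(A₂E₂) = 1/(375×116×10³) + 1/(1550×114×10³) = 2.865×10⁻⁸ N⁻¹.
So P = 0.001095 / 2.865×10⁻⁸ = 38.22 kN.
σ_{cast iron} = P/A₁ = 38220/375 = 101.9 MPa, tensile.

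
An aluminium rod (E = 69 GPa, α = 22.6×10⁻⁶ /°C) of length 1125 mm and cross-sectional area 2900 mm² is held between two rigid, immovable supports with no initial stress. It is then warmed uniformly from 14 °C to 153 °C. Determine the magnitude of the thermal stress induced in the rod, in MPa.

σ ≈ 217 MPa (compressive)

Because both ends are immovable the net strain is zero, and the suppressed thermal strain is αΔT = 22.6×10⁻⁶ × 139 = 3141.4×10⁻⁶.
σ = EαΔT = 69×10³ × 22.6×10⁻⁶ × 139 = 216.8 MPa (compressive; the rod is trying to expand).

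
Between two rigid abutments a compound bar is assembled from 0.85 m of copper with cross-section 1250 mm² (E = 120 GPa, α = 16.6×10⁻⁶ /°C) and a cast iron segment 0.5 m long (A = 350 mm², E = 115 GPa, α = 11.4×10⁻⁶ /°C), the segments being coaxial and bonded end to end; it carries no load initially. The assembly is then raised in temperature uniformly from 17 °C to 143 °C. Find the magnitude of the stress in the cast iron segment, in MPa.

If the supports were absent, the total length change would be Σ αᵢΔT Lᵢ = 16.6×10⁻⁶×126×850 + 11.4×10⁻⁶×126×500 = 2.496 mm.
The rigid supports impose zero overall length change; the single axial force P common to all segments must satisfy P Σ Lᵢ/(AᵢEᵢ) = δ_free.
The series flexibility is Σ Lᵢ/(AᵢEᵢ) = 850/(1250×120×10³) + 500/(350×115×10³) = 1.809×10⁻⁵ mm/N.
Hence P = δ_free / Σ(L/AE) = 2.496/1.809×10⁻⁵ = 138 kN (compressive).
σ_{cast iron} = P / A = 138000 / 350 = 394.3 MPa.

σ ≈ 394 MPa (compressive)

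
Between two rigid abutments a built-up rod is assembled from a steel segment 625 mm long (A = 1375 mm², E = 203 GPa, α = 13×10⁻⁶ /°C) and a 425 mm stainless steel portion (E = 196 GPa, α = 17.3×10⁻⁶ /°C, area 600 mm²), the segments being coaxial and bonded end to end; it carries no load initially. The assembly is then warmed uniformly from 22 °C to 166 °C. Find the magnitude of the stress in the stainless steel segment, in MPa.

σ ≈ 635 MPa (compressive)

Free thermal expansion of the whole bar: Σ αᵢΔT Lᵢ = 13×10⁻⁶×144×625 + 17.3×10⁻⁶×144×425 = 2.229 mm.
The rigid supports impose zero overall length change; the single axial force P common to all segments must satisfy P Σ Lᵢ/(AᵢEᵢ) = δ_free.
The series flexibility is Σ Lᵢ/(AᵢEᵢ) = 625/(1375×203×10³) + 425/(600×196×10³) = 5.853×10⁻⁶ mm/N.
So P = 2.229 / 5.853×10⁻⁶ = 380.8 kN, compressive.
σ_{stainless steel} = P / A = 380800 / 600 = 634.6 MPa.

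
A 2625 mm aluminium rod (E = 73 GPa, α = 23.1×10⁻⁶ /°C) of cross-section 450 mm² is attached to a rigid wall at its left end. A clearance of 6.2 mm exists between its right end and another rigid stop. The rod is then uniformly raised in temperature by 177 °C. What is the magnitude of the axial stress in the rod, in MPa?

If the wall were absent the rod would grow by αΔT L = 23.1×10⁻⁶ × 177 × 2625 = 10.73 mm.
This exceeds the 6.2 mm gap, so the wall pushes back. The portion of expansion that must be recovered elastically is δ_free − gap = 10.73 − 6.2 = 4.533 mm.
Compatibility: PL/(AE) = 4.533 mm, so σ = P/A = E × (4.533/2625) = 126.1 MPa.

σ ≈ 126 MPa (compressive)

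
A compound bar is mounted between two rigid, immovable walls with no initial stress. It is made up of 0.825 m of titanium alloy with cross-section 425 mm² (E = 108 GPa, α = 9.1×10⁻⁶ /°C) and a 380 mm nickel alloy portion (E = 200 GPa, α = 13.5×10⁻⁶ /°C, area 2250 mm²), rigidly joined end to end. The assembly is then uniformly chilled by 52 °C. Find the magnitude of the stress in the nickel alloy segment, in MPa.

σ ≈ 15.5 MPa (tensile)

With the walls removed the bar would change length by δ_free = Σ αᵢΔT Lᵢ = 9.1×10⁻⁶×52×825 + 13.5×10⁻⁶×52×380 = 0.6571 mm.
The walls prevent any net length change, so an axial force P (same in every segment) develops. Compatibility: P · Σ Lᵢ/(AᵢEᵢ) = δ_free.
Σ Lᵢ/(AᵢEᵢ) = 825/(425×108×10³) + 380/(2250×200×10³) = 1.882×10⁻⁵ mm/N.
So P = 0.6571 / 1.882×10⁻⁵ = 34.92 kN, tensile.
σ_{nickel alloy} = P / A = 34920 / 2250 = 15.52 MPa.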